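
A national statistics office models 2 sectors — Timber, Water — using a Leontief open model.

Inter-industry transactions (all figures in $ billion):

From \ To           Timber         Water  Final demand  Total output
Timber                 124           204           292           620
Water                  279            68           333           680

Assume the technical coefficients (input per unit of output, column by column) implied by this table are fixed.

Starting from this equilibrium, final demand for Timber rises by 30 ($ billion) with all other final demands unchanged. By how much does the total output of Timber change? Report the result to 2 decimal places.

Δx_1 = 46.15

Technical coefficients a_ij = z_ij / X_j:
  a_11 = 124/620 = 0.20, a_21 = 279/620 = 0.45
  a_12 = 204/680 = 0.30, a_22 = 68/680 = 0.10
I − A =
  [   0.80    -0.30]
  [  -0.45     0.90]
det(I−A) = (0.80)(0.90) − (-0.30)(-0.45) = 0.5850
adj(I−A) = [[0.90, 0.30], [0.45, 0.80]]
(I − A)⁻¹ = adj(I−A) / det(I−A) ≈
  [   1.5385     0.5128]
  [   0.7692     1.3675]
Δx = (I − A)⁻¹ Δd with Δd having +30 in the Timber component and 0 elsewhere.
So Δx_1 = L_11 · (+30), where L_11 = adj(I−A)_11 / det(I−A) = 0.90 / 0.5850.
Δx_1 = 0.90 × (+30) / 0.5850 = 27.00 / 0.5850 ≈ 46.15.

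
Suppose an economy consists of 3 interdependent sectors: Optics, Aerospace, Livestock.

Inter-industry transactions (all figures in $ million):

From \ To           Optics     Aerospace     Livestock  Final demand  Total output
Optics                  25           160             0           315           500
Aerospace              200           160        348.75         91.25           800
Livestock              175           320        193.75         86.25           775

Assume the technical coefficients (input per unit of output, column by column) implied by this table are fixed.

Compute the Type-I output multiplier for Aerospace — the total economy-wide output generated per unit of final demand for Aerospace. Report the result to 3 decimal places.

m_2 = 4.268

Technical coefficients a_ij = z_ij / X_j:
  a_11 = 25/500 = 0.05, a_21 = 200/500 = 0.40, a_31 = 175/500 = 0.35
  a_12 = 160/800 = 0.20, a_22 = 160/800 = 0.20, a_32 = 320/800 = 0.40
  a_13 = 0/775 = 0.00, a_23 = 348.75/775 = 0.45, a_33 = 193.75/775 = 0.25
I − A =
  [   0.95    -0.20     0.00]
  [  -0.40     0.80    -0.45]
  [  -0.35    -0.40     0.75]
Cofactors of I−A, C_ij = (−1)^(i+j)·(minor ij) (rows/columns in the sector order above):
  C_11 = (0.80)(0.75) − (-0.45)(-0.40) = 0.4200
  C_12 = −[(-0.40)(0.75) − (-0.45)(-0.35)] = 0.4575
  C_13 = (-0.40)(-0.40) − (0.80)(-0.35) = 0.4400
  C_21 = −[(-0.20)(0.75) − (0.00)(-0.40)] = 0.1500
  C_22 = (0.95)(0.75) − (0.00)(-0.35) = 0.7125
  C_23 = −[(0.95)(-0.40) − (-0.20)(-0.35)] = 0.4500
  C_31 = (-0.20)(-0.45) − (0.00)(0.80) = 0.0900
  C_32 = −[(0.95)(-0.45) − (0.00)(-0.40)] = 0.4275
  C_33 = (0.95)(0.80) − (-0.20)(-0.40) = 0.6800
det(I−A) = Σ_j (I−A)_1j·C_1j = (0.95)(0.4200) + (-0.20)(0.4575) + (0.00)(0.4400) = 0.3075
adj(I−A) = Cᵀ =
  [ 0.4200   0.1500   0.0900]
  [ 0.4575   0.7125   0.4275]
  [ 0.4400   0.4500   0.6800]
(I − A)⁻¹ = adj(I−A) / det(I−A) ≈
  [   1.3659     0.4878     0.2927]
  [   1.4878     2.3171     1.3902]
  [   1.4309     1.4634     2.2114]
The output multiplier for sector j is the column-j sum of the Leontief inverse (I − A)⁻¹ = adj(I−A) / det(I−A).
Column 2 of adj(I−A): (0.1500, 0.7125, 0.4500); det(I−A) = 0.3075.
m_2 = (0.1500 + 0.7125 + 0.4500) / 0.3075 = 1.3125 / 0.3075 ≈ 4.268.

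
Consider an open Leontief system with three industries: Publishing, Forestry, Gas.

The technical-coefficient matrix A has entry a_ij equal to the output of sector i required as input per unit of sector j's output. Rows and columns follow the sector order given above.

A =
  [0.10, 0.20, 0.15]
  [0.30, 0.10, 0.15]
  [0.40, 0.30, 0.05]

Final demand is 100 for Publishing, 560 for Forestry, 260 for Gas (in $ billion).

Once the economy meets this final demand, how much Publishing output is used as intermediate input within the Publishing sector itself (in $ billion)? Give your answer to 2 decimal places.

z_PP = 43.12

I − A =
  [   0.90    -0.20    -0.15]
  [  -0.30     0.90    -0.15]
  [  -0.40    -0.30     0.95]
Cofactors of I−A, C_ij = (−1)^(i+j)·(minor ij) (rows/columns in the sector order above):
  C_11 = (0.90)(0.95) − (-0.15)(-0.30) = 0.8100
  C_12 = −[(-0.30)(0.95) − (-0.15)(-0.40)] = 0.3450
  C_13 = (-0.30)(-0.30) − (0.90)(-0.40) = 0.4500
  C_21 = −[(-0.20)(0.95) − (-0.15)(-0.30)] = 0.2350
  C_22 = (0.90)(0.95) − (-0.15)(-0.40) = 0.7950
  C_23 = −[(0.90)(-0.30) − (-0.20)(-0.40)] = 0.3500
  C_31 = (-0.20)(-0.15) − (-0.15)(0.90) = 0.1650
  C_32 = −[(0.90)(-0.15) − (-0.15)(-0.30)] = 0.1800
  C_33 = (0.90)(0.90) − (-0.20)(-0.30) = 0.7500
det(I−A) = Σ_j (I−A)_1j·C_1j = (0.90)(0.8100) + (-0.20)(0.3450) + (-0.15)(0.4500) = 0.5925
adj(I−A) = Cᵀ =
  [ 0.8100   0.2350   0.1650]
  [ 0.3450   0.7950   0.1800]
  [ 0.4500   0.3500   0.7500]
(I − A)⁻¹ = adj(I−A) / det(I−A) ≈
  [   1.3671     0.3966     0.2785]
  [   0.5823     1.3418     0.3038]
  [   0.7595     0.5907     1.2658]
First solve x = (I − A)⁻¹ d = adj(I−A)·d / det(I−A); in particular x_P = (0.8100·100 + 0.2350·560 + 0.1650·260) / 0.5925 = 255.50 / 0.5925 ≈ 431.2236.
Intermediate flow from P to P: z_PP = a_PP · x_P = 0.10 × 255.50 / 0.5925 = 25.55 / 0.5925 ≈ 43.12.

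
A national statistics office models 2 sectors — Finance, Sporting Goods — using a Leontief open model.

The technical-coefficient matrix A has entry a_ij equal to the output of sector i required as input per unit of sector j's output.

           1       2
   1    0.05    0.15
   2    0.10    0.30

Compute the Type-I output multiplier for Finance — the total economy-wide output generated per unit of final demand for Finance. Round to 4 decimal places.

m_1 = 1.2308

I − A =
  [   0.95    -0.15]
  [  -0.10     0.70]
det(I−A) = (0.95)(0.70) − (-0.15)(-0.10) = 0.6500
adj(I−A) = [[0.70, 0.15], [0.10, 0.95]]
(I − A)⁻¹ = adj(I−A) / det(I−A) ≈
  [   1.07692     0.23077]
  [   0.15385     1.46154]
The output multiplier for sector j is the column-j sum of the Leontief inverse (I − A)⁻¹ = adj(I−A) / det(I−A).
Column 1 of adj(I−A): (0.70, 0.10); det(I−A) = 0.6500.
m_1 = (0.70 + 0.10) / 0.6500 = 0.80 / 0.6500 ≈ 1.2308.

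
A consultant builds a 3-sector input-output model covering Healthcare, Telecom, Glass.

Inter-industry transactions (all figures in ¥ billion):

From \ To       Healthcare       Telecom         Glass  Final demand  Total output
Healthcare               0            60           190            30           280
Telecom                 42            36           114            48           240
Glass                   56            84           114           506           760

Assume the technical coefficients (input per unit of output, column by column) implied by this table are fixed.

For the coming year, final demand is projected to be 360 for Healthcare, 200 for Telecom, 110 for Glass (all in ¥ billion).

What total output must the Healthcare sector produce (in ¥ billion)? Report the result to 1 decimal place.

Technical coefficients a_ij = z_ij / X_j:
  a_HH = 0/280 = 0.00, a_TH = 42/280 = 0.15, a_GH = 56/280 = 0.20
  a_HT = 60/240 = 0.25, a_TT = 36/240 = 0.15, a_GT = 84/240 = 0.35
  a_HG = 190/760 = 0.25, a_TG = 114/760 = 0.15, a_GG = 114/760 = 0.15
I − A =
  [   1.00    -0.25    -0.25]
  [  -0.15     0.85    -0.15]
  [  -0.20    -0.35     0.85]
Cofactors of I−A, C_ij = (−1)^(i+j)·(minor ij) (rows/columns in the sector order above):
  C_11 = (0.85)(0.85) − (-0.15)(-0.35) = 0.6700
  C_12 = −[(-0.15)(0.85) − (-0.15)(-0.20)] = 0.1575
  C_13 = (-0.15)(-0.35) − (0.85)(-0.20) = 0.2225
  C_21 = −[(-0.25)(0.85) − (-0.25)(-0.35)] = 0.3000
  C_22 = (1.00)(0.85) − (-0.25)(-0.20) = 0.8000
  C_23 = −[(1.00)(-0.35) − (-0.25)(-0.20)] = 0.4000
  C_31 = (-0.25)(-0.15) − (-0.25)(0.85) = 0.2500
  C_32 = −[(1.00)(-0.15) − (-0.25)(-0.15)] = 0.1875
  C_33 = (1.00)(0.85) − (-0.25)(-0.15) = 0.8125
det(I−A) = Σ_j (I−A)_1j·C_1j = (1.00)(0.6700) + (-0.25)(0.1575) + (-0.25)(0.2225) = 0.5750
adj(I−A) = Cᵀ =
  [ 0.6700   0.3000   0.2500]
  [ 0.1575   0.8000   0.1875]
  [ 0.2225   0.4000   0.8125]
(I − A)⁻¹ = adj(I−A) / det(I−A) ≈
  [   1.1652     0.5217     0.4348]
  [   0.2739     1.3913     0.3261]
  [   0.3870     0.6957     1.4130]
x = (I − A)⁻¹ d = adj(I−A)·d / det(I−A), with det(I−A) = 0.5750:
  x_H = (0.6700·360 + 0.3000·200 + 0.2500·110) / 0.5750 = 328.70 / 0.5750 ≈ 571.7
  x_T = (0.1575·360 + 0.8000·200 + 0.1875·110) / 0.5750 = 237.325 / 0.5750 ≈ 412.7
  x_G = (0.2225·360 + 0.4000·200 + 0.8125·110) / 0.5750 = 249.475 / 0.5750 ≈ 433.9

x_H = 571.7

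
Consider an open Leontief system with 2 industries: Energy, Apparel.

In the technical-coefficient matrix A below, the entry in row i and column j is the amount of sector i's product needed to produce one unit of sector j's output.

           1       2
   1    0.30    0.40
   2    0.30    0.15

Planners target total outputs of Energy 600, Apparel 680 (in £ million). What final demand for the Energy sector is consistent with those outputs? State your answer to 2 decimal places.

d_1 = 148.00

I − A =
  [   0.70    -0.40]
  [  -0.30     0.85]
d = (I − A) x:
  d_1 = (+0.70)·600 + (-0.40)·680 = 148.00
  d_2 = (-0.30)·600 + (+0.85)·680 = 398.00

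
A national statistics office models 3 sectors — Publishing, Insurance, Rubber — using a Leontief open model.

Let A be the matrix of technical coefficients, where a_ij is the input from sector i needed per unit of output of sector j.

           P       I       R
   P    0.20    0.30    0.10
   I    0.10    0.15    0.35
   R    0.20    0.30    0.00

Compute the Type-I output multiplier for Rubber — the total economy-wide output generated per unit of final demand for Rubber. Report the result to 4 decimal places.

m_R = 2.1524

I − A =
  [   0.80    -0.30    -0.10]
  [  -0.10     0.85    -0.35]
  [  -0.20    -0.30     1.00]
Cofactors of I−A, C_ij = (−1)^(i+j)·(minor ij) (rows/columns in the sector order above):
  C_11 = (0.85)(1.00) − (-0.35)(-0.30) = 0.7450
  C_12 = −[(-0.10)(1.00) − (-0.35)(-0.20)] = 0.1700
  C_13 = (-0.10)(-0.30) − (0.85)(-0.20) = 0.2000
  C_21 = −[(-0.30)(1.00) − (-0.10)(-0.30)] = 0.3300
  C_22 = (0.80)(1.00) − (-0.10)(-0.20) = 0.7800
  C_23 = −[(0.80)(-0.30) − (-0.30)(-0.20)] = 0.3000
  C_31 = (-0.30)(-0.35) − (-0.10)(0.85) = 0.1900
  C_32 = −[(0.80)(-0.35) − (-0.10)(-0.10)] = 0.2900
  C_33 = (0.80)(0.85) − (-0.30)(-0.10) = 0.6500
det(I−A) = Σ_j (I−A)_1j·C_1j = (0.80)(0.7450) + (-0.30)(0.1700) + (-0.10)(0.2000) = 0.5250
adj(I−A) = Cᵀ =
  [ 0.7450   0.3300   0.1900]
  [ 0.1700   0.7800   0.2900]
  [ 0.2000   0.3000   0.6500]
(I − A)⁻¹ = adj(I−A) / det(I−A) ≈
  [   1.41905     0.62857     0.36190]
  [   0.32381     1.48571     0.55238]
  [   0.38095     0.57143     1.23810]
The output multiplier for sector j is the column-j sum of the Leontief inverse (I − A)⁻¹ = adj(I−A) / det(I−A).
Column R of adj(I−A): (0.1900, 0.2900, 0.6500); det(I−A) = 0.5250.
m_R = (0.1900 + 0.2900 + 0.6500) / 0.5250 = 1.13 / 0.5250 ≈ 2.1524.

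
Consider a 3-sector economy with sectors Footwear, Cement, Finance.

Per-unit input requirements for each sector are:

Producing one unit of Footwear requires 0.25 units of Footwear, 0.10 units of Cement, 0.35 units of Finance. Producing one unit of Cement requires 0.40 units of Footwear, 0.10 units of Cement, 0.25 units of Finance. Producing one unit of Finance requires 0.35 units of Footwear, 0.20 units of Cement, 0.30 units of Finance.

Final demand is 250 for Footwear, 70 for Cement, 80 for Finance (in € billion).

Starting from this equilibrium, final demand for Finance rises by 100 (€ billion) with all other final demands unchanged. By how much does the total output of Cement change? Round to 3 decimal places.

I − A =
  [   0.75    -0.40    -0.35]
  [  -0.10     0.90    -0.20]
  [  -0.35    -0.25     0.70]
Cofactors of I−A, C_ij = (−1)^(i+j)·(minor ij) (rows/columns in the sector order above):
  C_11 = (0.90)(0.70) − (-0.20)(-0.25) = 0.5800
  C_12 = −[(-0.10)(0.70) − (-0.20)(-0.35)] = 0.1400
  C_13 = (-0.10)(-0.25) − (0.90)(-0.35) = 0.3400
  C_21 = −[(-0.40)(0.70) − (-0.35)(-0.25)] = 0.3675
  C_22 = (0.75)(0.70) − (-0.35)(-0.35) = 0.4025
  C_23 = −[(0.75)(-0.25) − (-0.40)(-0.35)] = 0.3275
  C_31 = (-0.40)(-0.20) − (-0.35)(0.90) = 0.3950
  C_32 = −[(0.75)(-0.20) − (-0.35)(-0.10)] = 0.1850
  C_33 = (0.75)(0.90) − (-0.40)(-0.10) = 0.6350
det(I−A) = Σ_j (I−A)_1j·C_1j = (0.75)(0.5800) + (-0.40)(0.1400) + (-0.35)(0.3400) = 0.2600
adj(I−A) = Cᵀ =
  [ 0.5800   0.3675   0.3950]
  [ 0.1400   0.4025   0.1850]
  [ 0.3400   0.3275   0.6350]
(I − A)⁻¹ = adj(I−A) / det(I−A) ≈
  [   2.2308     1.4135     1.5192]
  [   0.5385     1.5481     0.7115]
  [   1.3077     1.2596     2.4423]
Δx = (I − A)⁻¹ Δd with Δd having +100 in the Finance component and 0 elsewhere.
So Δx_2 = L_23 · (+100), where L_23 = adj(I−A)_23 / det(I−A) = 0.1850 / 0.2600.
Δx_2 = 0.1850 × (+100) / 0.2600 = 18.50 / 0.2600 ≈ 71.154.

Δx_2 = 71.154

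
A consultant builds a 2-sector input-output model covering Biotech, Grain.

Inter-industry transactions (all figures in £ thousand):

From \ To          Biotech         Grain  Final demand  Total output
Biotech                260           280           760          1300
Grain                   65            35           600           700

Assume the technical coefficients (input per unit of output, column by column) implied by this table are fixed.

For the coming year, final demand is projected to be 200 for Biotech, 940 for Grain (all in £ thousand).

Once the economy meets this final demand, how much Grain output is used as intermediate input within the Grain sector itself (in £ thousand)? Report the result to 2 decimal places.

Technical coefficients a_ij = z_ij / X_j:
  a_BB = 260/1300 = 0.20, a_GB = 65/1300 = 0.05
  a_BG = 280/700 = 0.40, a_GG = 35/700 = 0.05
I − A =
  [   0.80    -0.40]
  [  -0.05     0.95]
det(I−A) = (0.80)(0.95) − (-0.40)(-0.05) = 0.7400
adj(I−A) = [[0.95, 0.40], [0.05, 0.80]]
(I − A)⁻¹ = adj(I−A) / det(I−A) ≈
  [   1.2838     0.5405]
  [   0.0676     1.0811]
First solve x = (I − A)⁻¹ d = adj(I−A)·d / det(I−A); in particular x_G = (0.05·200 + 0.80·940) / 0.7400 = 762.00 / 0.7400 ≈ 1029.7297.
Intermediate flow from G to G: z_GG = a_GG · x_G = 0.05 × 762.00 / 0.7400 = 38.10 / 0.7400 ≈ 51.49.

z_GG = 51.49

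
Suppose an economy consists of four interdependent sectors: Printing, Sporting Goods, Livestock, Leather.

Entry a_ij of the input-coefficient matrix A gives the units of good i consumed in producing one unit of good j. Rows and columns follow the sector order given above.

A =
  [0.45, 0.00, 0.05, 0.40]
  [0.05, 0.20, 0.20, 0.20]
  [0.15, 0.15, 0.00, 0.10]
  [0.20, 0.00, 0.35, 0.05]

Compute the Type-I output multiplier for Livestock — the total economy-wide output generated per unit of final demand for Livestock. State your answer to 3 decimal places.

m_3 = 2.731

I − A =
  [   0.55     0.00    -0.05    -0.40]
  [  -0.05     0.80    -0.20    -0.20]
  [  -0.15    -0.15     1.00    -0.10]
  [  -0.20     0.00    -0.35     0.95]
Compute the cofactors C_ij = (−1)^(i+j)·(3×3 minor ij) of I−A; the adjugate is their transpose:
adj(I−A) = Cᵀ =
  [ 0.693000   0.028125   0.150000   0.313500]
  [ 0.128750   0.394125   0.138375   0.151750]
  [ 0.143125   0.066375   0.354000   0.111500]
  [ 0.198625   0.030375   0.162000   0.417125]
det(I−A) = Σ_j (I−A)_1j·C_1j = (0.55)(0.693000) + (0.00)(0.128750) + (-0.05)(0.143125) + (-0.40)(0.198625) = 0.29454375
(I − A)⁻¹ = adj(I−A) / det(I−A) ≈
  [   2.3528     0.0955     0.5093     1.0644]
  [   0.4371     1.3381     0.4698     0.5152]
  [   0.4859     0.2253     1.2019     0.3786]
  [   0.6743     0.1031     0.5500     1.4162]
The output multiplier for sector j is the column-j sum of the Leontief inverse (I − A)⁻¹ = adj(I−A) / det(I−A).
Column 3 of adj(I−A): (0.150000, 0.138375, 0.354000, 0.162000); det(I−A) = 0.29454375.
m_3 = (0.150000 + 0.138375 + 0.354000 + 0.162000) / 0.29454375 = 0.804375 / 0.29454375 ≈ 2.731.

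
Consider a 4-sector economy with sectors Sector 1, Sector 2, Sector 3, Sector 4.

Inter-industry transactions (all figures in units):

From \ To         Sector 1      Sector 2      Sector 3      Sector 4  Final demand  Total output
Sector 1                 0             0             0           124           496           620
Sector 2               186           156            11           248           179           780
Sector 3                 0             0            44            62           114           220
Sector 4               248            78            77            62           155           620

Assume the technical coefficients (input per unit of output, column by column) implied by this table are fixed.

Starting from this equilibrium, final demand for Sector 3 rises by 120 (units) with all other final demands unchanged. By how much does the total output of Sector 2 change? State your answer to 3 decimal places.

Technical coefficients a_ij = z_ij / X_j:
  a_11 = 0/620 = 0.00, a_21 = 186/620 = 0.30, a_31 = 0/620 = 0.00, a_41 = 248/620 = 0.40
  a_12 = 0/780 = 0.00, a_22 = 156/780 = 0.20, a_32 = 0/780 = 0.00, a_42 = 78/780 = 0.10
  a_13 = 0/220 = 0.00, a_23 = 11/220 = 0.05, a_33 = 44/220 = 0.20, a_43 = 77/220 = 0.35
  a_14 = 124/620 = 0.20, a_24 = 248/620 = 0.40, a_34 = 62/620 = 0.10, a_44 = 62/620 = 0.10
I − A =
  [   1.00     0.00     0.00    -0.20]
  [  -0.30     0.80    -0.05    -0.40]
  [   0.00     0.00     0.80    -0.10]
  [  -0.40    -0.10    -0.35     0.90]
Compute the cofactors C_ij = (−1)^(i+j)·(3×3 minor ij) of I−A; the adjugate is their transpose:
adj(I−A) = Cᵀ =
  [ 0.5155   0.0160   0.0570   0.1280]
  [ 0.3355   0.6210   0.2020   0.3730]
  [ 0.0350   0.0100   0.6100   0.0800]
  [ 0.2800   0.0800   0.2850   0.6400]
det(I−A) = Σ_j (I−A)_1j·C_1j = (1.00)(0.5155) + (0.00)(0.3355) + (0.00)(0.0350) + (-0.20)(0.2800) = 0.4595
(I − A)⁻¹ = adj(I−A) / det(I−A) ≈
  [   1.1219     0.0348     0.1240     0.2786]
  [   0.7301     1.3515     0.4396     0.8118]
  [   0.0762     0.0218     1.3275     0.1741]
  [   0.6094     0.1741     0.6202     1.3928]
Δx = (I − A)⁻¹ Δd with Δd having +120 in the Sector 3 component and 0 elsewhere.
So Δx_2 = L_23 · (+120), where L_23 = adj(I−A)_23 / det(I−A) = 0.2020 / 0.4595.
Δx_2 = 0.2020 × (+120) / 0.4595 = 24.24 / 0.4595 ≈ 52.753.

Δx_2 = 52.753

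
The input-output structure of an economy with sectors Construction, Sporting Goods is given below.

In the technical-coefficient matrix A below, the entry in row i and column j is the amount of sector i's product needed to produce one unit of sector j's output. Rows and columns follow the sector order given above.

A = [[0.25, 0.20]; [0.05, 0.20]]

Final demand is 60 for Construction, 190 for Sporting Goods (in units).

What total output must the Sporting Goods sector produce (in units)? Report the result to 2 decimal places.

I − A =
  [   0.75    -0.20]
  [  -0.05     0.80]
det(I−A) = (0.75)(0.80) − (-0.20)(-0.05) = 0.5900
adj(I−A) = [[0.80, 0.20], [0.05, 0.75]]
(I − A)⁻¹ = adj(I−A) / det(I−A) ≈
  [   1.3559     0.3390]
  [   0.0847     1.2712]
x = (I − A)⁻¹ d = adj(I−A)·d / det(I−A), with det(I−A) = 0.5900:
  x_C = (0.80·60 + 0.20·190) / 0.5900 = 86.00 / 0.5900 ≈ 145.76
  x_S = (0.05·60 + 0.75·190) / 0.5900 = 145.50 / 0.5900 ≈ 246.61

x_S = 246.61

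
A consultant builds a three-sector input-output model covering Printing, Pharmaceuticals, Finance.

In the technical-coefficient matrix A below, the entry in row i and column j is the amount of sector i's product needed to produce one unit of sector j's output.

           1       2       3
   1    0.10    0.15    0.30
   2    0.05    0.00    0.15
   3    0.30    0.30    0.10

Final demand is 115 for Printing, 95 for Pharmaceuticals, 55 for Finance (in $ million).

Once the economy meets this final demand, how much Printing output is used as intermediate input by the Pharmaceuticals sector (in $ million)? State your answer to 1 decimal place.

z_12 = 19.7

I − A =
  [   0.90    -0.15    -0.30]
  [  -0.05     1.00    -0.15]
  [  -0.30    -0.30     0.90]
Cofactors of I−A, C_ij = (−1)^(i+j)·(minor ij) (rows/columns in the sector order above):
  C_11 = (1.00)(0.90) − (-0.15)(-0.30) = 0.8550
  C_12 = −[(-0.05)(0.90) − (-0.15)(-0.30)] = 0.0900
  C_13 = (-0.05)(-0.30) − (1.00)(-0.30) = 0.3150
  C_21 = −[(-0.15)(0.90) − (-0.30)(-0.30)] = 0.2250
  C_22 = (0.90)(0.90) − (-0.30)(-0.30) = 0.7200
  C_23 = −[(0.90)(-0.30) − (-0.15)(-0.30)] = 0.3150
  C_31 = (-0.15)(-0.15) − (-0.30)(1.00) = 0.3225
  C_32 = −[(0.90)(-0.15) − (-0.30)(-0.05)] = 0.1500
  C_33 = (0.90)(1.00) − (-0.15)(-0.05) = 0.8925
det(I−A) = Σ_j (I−A)_1j·C_1j = (0.90)(0.8550) + (-0.15)(0.0900) + (-0.30)(0.3150) = 0.6615
adj(I−A) = Cᵀ =
  [ 0.8550   0.2250   0.3225]
  [ 0.0900   0.7200   0.1500]
  [ 0.3150   0.3150   0.8925]
(I − A)⁻¹ = adj(I−A) / det(I−A) ≈
  [   1.2925     0.3401     0.4875]
  [   0.1361     1.0884     0.2268]
  [   0.4762     0.4762     1.3492]
First solve x = (I − A)⁻¹ d = adj(I−A)·d / det(I−A); in particular x_2 = (0.0900·115 + 0.7200·95 + 0.1500·55) / 0.6615 = 87.00 / 0.6615 ≈ 131.519.
Intermediate flow from 1 to 2: z_12 = a_12 · x_2 = 0.15 × 87.00 / 0.6615 = 13.05 / 0.6615 ≈ 19.7.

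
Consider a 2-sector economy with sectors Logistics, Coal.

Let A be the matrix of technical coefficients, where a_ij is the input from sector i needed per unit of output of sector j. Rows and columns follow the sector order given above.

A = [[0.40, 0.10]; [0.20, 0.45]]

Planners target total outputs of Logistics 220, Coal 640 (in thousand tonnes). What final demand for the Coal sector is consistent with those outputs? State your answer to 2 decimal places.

I − A =
  [   0.60    -0.10]
  [  -0.20     0.55]
d = (I − A) x:
  d_L = (+0.60)·220 + (-0.10)·640 = 68.00
  d_C = (-0.20)·220 + (+0.55)·640 = 308.00

d_C = 308.00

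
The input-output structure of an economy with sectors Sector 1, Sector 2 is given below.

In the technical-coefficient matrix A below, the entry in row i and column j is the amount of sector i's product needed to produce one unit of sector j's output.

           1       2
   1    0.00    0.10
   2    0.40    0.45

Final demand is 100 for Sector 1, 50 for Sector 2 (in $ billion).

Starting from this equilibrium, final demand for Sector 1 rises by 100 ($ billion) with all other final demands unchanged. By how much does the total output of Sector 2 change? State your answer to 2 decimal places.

I − A =
  [   1.00    -0.10]
  [  -0.40     0.55]
det(I−A) = (1.00)(0.55) − (-0.10)(-0.40) = 0.5100
adj(I−A) = [[0.55, 0.10], [0.40, 1.00]]
(I − A)⁻¹ = adj(I−A) / det(I−A) ≈
  [   1.0784     0.1961]
  [   0.7843     1.9608]
Δx = (I − A)⁻¹ Δd with Δd having +100 in the Sector 1 component and 0 elsewhere.
So Δx_2 = L_21 · (+100), where L_21 = adj(I−A)_21 / det(I−A) = 0.40 / 0.5100.
Δx_2 = 0.40 × (+100) / 0.5100 = 40.00 / 0.5100 ≈ 78.43.

Δx_2 = 78.43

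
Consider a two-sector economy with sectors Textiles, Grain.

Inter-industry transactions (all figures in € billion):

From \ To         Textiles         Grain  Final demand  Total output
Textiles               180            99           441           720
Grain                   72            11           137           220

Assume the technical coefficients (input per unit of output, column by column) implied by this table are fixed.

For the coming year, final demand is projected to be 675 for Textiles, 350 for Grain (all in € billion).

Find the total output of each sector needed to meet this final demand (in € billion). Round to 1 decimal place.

x_T = 1196.6, x_G = 494.4

Technical coefficients a_ij = z_ij / X_j:
  a_TT = 180/720 = 0.25, a_GT = 72/720 = 0.10
  a_TG = 99/220 = 0.45, a_GG = 11/220 = 0.05
I − A =
  [   0.75    -0.45]
  [  -0.10     0.95]
det(I−A) = (0.75)(0.95) − (-0.45)(-0.10) = 0.6675
adj(I−A) = [[0.95, 0.45], [0.10, 0.75]]
(I − A)⁻¹ = adj(I−A) / det(I−A) ≈
  [   1.4232     0.6742]
  [   0.1498     1.1236]
x = (I − A)⁻¹ d = adj(I−A)·d / det(I−A), with det(I−A) = 0.6675:
  x_T = (0.95·675 + 0.45·350) / 0.6675 = 798.75 / 0.6675 ≈ 1196.6
  x_G = (0.10·675 + 0.75·350) / 0.6675 = 330.00 / 0.6675 ≈ 494.4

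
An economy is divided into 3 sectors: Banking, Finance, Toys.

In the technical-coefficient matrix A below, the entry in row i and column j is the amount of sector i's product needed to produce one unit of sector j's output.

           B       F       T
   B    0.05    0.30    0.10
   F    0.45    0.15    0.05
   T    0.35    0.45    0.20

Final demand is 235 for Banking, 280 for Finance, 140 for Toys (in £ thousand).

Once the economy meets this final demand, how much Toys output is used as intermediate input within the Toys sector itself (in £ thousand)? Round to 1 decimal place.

I − A =
  [   0.95    -0.30    -0.10]
  [  -0.45     0.85    -0.05]
  [  -0.35    -0.45     0.80]
Cofactors of I−A, C_ij = (−1)^(i+j)·(minor ij) (rows/columns in the sector order above):
  C_11 = (0.85)(0.80) − (-0.05)(-0.45) = 0.6575
  C_12 = −[(-0.45)(0.80) − (-0.05)(-0.35)] = 0.3775
  C_13 = (-0.45)(-0.45) − (0.85)(-0.35) = 0.5000
  C_21 = −[(-0.30)(0.80) − (-0.10)(-0.45)] = 0.2850
  C_22 = (0.95)(0.80) − (-0.10)(-0.35) = 0.7250
  C_23 = −[(0.95)(-0.45) − (-0.30)(-0.35)] = 0.5325
  C_31 = (-0.30)(-0.05) − (-0.10)(0.85) = 0.1000
  C_32 = −[(0.95)(-0.05) − (-0.10)(-0.45)] = 0.0925
  C_33 = (0.95)(0.85) − (-0.30)(-0.45) = 0.6725
det(I−A) = Σ_j (I−A)_1j·C_1j = (0.95)(0.6575) + (-0.30)(0.3775) + (-0.10)(0.5000) = 0.461375
adj(I−A) = Cᵀ =
  [ 0.6575   0.2850   0.1000]
  [ 0.3775   0.7250   0.0925]
  [ 0.5000   0.5325   0.6725]
(I − A)⁻¹ = adj(I−A) / det(I−A) ≈
  [   1.4251     0.6177     0.2167]
  [   0.8182     1.5714     0.2005]
  [   1.0837     1.1542     1.4576]
First solve x = (I − A)⁻¹ d = adj(I−A)·d / det(I−A); in particular x_T = (0.5000·235 + 0.5325·280 + 0.6725·140) / 0.461375 = 360.75 / 0.461375 ≈ 781.902.
Intermediate flow from T to T: z_TT = a_TT · x_T = 0.20 × 360.75 / 0.461375 = 72.15 / 0.461375 ≈ 156.4.

z_TT = 156.4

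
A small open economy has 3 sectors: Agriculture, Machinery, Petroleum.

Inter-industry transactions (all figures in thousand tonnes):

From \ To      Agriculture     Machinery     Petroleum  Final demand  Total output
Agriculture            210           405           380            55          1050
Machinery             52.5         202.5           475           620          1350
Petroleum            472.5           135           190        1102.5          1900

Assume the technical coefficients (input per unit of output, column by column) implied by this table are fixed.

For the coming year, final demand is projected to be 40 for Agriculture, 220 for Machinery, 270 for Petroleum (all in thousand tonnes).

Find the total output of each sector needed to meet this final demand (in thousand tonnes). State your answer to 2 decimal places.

Technical coefficients a_ij = z_ij / X_j:
  a_11 = 210/1050 = 0.20, a_21 = 52.5/1050 = 0.05, a_31 = 472.5/1050 = 0.45
  a_12 = 405/1350 = 0.30, a_22 = 202.5/1350 = 0.15, a_32 = 135/1350 = 0.10
  a_13 = 380/1900 = 0.20, a_23 = 475/1900 = 0.25, a_33 = 190/1900 = 0.10
I − A =
  [   0.80    -0.30    -0.20]
  [  -0.05     0.85    -0.25]
  [  -0.45    -0.10     0.90]
Cofactors of I−A, C_ij = (−1)^(i+j)·(minor ij) (rows/columns in the sector order above):
  C_11 = (0.85)(0.90) − (-0.25)(-0.10) = 0.7400
  C_12 = −[(-0.05)(0.90) − (-0.25)(-0.45)] = 0.1575
  C_13 = (-0.05)(-0.10) − (0.85)(-0.45) = 0.3875
  C_21 = −[(-0.30)(0.90) − (-0.20)(-0.10)] = 0.2900
  C_22 = (0.80)(0.90) − (-0.20)(-0.45) = 0.6300
  C_23 = −[(0.80)(-0.10) − (-0.30)(-0.45)] = 0.2150
  C_31 = (-0.30)(-0.25) − (-0.20)(0.85) = 0.2450
  C_32 = −[(0.80)(-0.25) − (-0.20)(-0.05)] = 0.2100
  C_33 = (0.80)(0.85) − (-0.30)(-0.05) = 0.6650
det(I−A) = Σ_j (I−A)_1j·C_1j = (0.80)(0.7400) + (-0.30)(0.1575) + (-0.20)(0.3875) = 0.46725
adj(I−A) = Cᵀ =
  [ 0.7400   0.2900   0.2450]
  [ 0.1575   0.6300   0.2100]
  [ 0.3875   0.2150   0.6650]
(I − A)⁻¹ = adj(I−A) / det(I−A) ≈
  [   1.5837     0.6207     0.5243]
  [   0.3371     1.3483     0.4494]
  [   0.8293     0.4601     1.4232]
x = (I − A)⁻¹ d = adj(I−A)·d / det(I−A), with det(I−A) = 0.46725:
  x_1 = (0.7400·40 + 0.2900·220 + 0.2450·270) / 0.46725 = 159.55 / 0.46725 ≈ 341.47
  x_2 = (0.1575·40 + 0.6300·220 + 0.2100·270) / 0.46725 = 201.60 / 0.46725 ≈ 431.46
  x_3 = (0.3875·40 + 0.2150·220 + 0.6650·270) / 0.46725 = 242.35 / 0.46725 ≈ 518.67

x_1 = 341.47, x_2 = 431.46, x_3 = 518.67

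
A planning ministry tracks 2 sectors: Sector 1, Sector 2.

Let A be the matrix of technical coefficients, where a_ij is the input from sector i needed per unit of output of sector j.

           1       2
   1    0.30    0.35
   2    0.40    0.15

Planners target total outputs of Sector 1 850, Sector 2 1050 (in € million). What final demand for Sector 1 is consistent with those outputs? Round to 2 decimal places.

I − A =
  [   0.70    -0.35]
  [  -0.40     0.85]
d = (I − A) x:
  d_1 = (+0.70)·850 + (-0.35)·1050 = 227.50
  d_2 = (-0.40)·850 + (+0.85)·1050 = 552.50

d_1 = 227.50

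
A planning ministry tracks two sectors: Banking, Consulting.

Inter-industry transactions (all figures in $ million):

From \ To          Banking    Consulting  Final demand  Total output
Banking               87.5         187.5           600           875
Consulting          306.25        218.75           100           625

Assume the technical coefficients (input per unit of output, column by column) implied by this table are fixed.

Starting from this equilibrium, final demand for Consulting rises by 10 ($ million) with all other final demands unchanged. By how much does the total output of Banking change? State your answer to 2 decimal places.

Technical coefficients a_ij = z_ij / X_j:
  a_11 = 87.5/875 = 0.10, a_21 = 306.25/875 = 0.35
  a_12 = 187.5/625 = 0.30, a_22 = 218.75/625 = 0.35
I − A =
  [   0.90    -0.30]
  [  -0.35     0.65]
det(I−A) = (0.90)(0.65) − (-0.30)(-0.35) = 0.4800
adj(I−A) = [[0.65, 0.30], [0.35, 0.90]]
(I − A)⁻¹ = adj(I−A) / det(I−A) ≈
  [   1.3542     0.6250]
  [   0.7292     1.8750]
Δx = (I − A)⁻¹ Δd with Δd having +10 in the Consulting component and 0 elsewhere.
So Δx_1 = L_12 · (+10), where L_12 = adj(I−A)_12 / det(I−A) = 0.30 / 0.4800.
Δx_1 = 0.30 × (+10) / 0.4800 = 3.00 / 0.4800 = 6.25.

Δx_1 = 6.25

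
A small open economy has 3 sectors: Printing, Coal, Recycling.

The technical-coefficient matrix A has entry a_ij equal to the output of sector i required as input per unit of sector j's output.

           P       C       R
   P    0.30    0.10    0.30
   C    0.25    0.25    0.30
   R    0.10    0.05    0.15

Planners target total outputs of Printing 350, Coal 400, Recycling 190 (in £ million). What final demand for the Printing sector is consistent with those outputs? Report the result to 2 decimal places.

I − A =
  [   0.70    -0.10    -0.30]
  [  -0.25     0.75    -0.30]
  [  -0.10    -0.05     0.85]
d = (I − A) x:
  d_P = (+0.70)·350 + (-0.10)·400 + (-0.30)·190 = 148.00
  d_C = (-0.25)·350 + (+0.75)·400 + (-0.30)·190 = 155.50
  d_R = (-0.10)·350 + (-0.05)·400 + (+0.85)·190 = 106.50

d_P = 148.00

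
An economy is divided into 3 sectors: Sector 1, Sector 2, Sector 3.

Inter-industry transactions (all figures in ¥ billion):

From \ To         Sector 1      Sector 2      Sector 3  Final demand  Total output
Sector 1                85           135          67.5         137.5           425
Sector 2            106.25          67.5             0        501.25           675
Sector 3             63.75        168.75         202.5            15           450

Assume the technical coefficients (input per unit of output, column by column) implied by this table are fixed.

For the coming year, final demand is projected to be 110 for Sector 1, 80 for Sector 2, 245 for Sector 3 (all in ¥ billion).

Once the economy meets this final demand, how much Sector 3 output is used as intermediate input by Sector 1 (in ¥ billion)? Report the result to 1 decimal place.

z_31 = 44.0

Technical coefficients a_ij = z_ij / X_j:
  a_11 = 85/425 = 0.20, a_21 = 106.25/425 = 0.25, a_31 = 63.75/425 = 0.15
  a_12 = 135/675 = 0.20, a_22 = 67.5/675 = 0.10, a_32 = 168.75/675 = 0.25
  a_13 = 67.5/450 = 0.15, a_23 = 0/450 = 0.00, a_33 = 202.5/450 = 0.45
I − A =
  [   0.80    -0.20    -0.15]
  [  -0.25     0.90     0.00]
  [  -0.15    -0.25     0.55]
Cofactors of I−A, C_ij = (−1)^(i+j)·(minor ij) (rows/columns in the sector order above):
  C_11 = (0.90)(0.55) − (0.00)(-0.25) = 0.4950
  C_12 = −[(-0.25)(0.55) − (0.00)(-0.15)] = 0.1375
  C_13 = (-0.25)(-0.25) − (0.90)(-0.15) = 0.1975
  C_21 = −[(-0.20)(0.55) − (-0.15)(-0.25)] = 0.1475
  C_22 = (0.80)(0.55) − (-0.15)(-0.15) = 0.4175
  C_23 = −[(0.80)(-0.25) − (-0.20)(-0.15)] = 0.2300
  C_31 = (-0.20)(0.00) − (-0.15)(0.90) = 0.1350
  C_32 = −[(0.80)(0.00) − (-0.15)(-0.25)] = 0.0375
  C_33 = (0.80)(0.90) − (-0.20)(-0.25) = 0.6700
det(I−A) = Σ_j (I−A)_1j·C_1j = (0.80)(0.4950) + (-0.20)(0.1375) + (-0.15)(0.1975) = 0.338875
adj(I−A) = Cᵀ =
  [ 0.4950   0.1475   0.1350]
  [ 0.1375   0.4175   0.0375]
  [ 0.1975   0.2300   0.6700]
(I − A)⁻¹ = adj(I−A) / det(I−A) ≈
  [   1.4607     0.4353     0.3984]
  [   0.4058     1.2320     0.1107]
  [   0.5828     0.6787     1.9771]
First solve x = (I − A)⁻¹ d = adj(I−A)·d / det(I−A); in particular x_1 = (0.4950·110 + 0.1475·80 + 0.1350·245) / 0.338875 = 99.325 / 0.338875 ≈ 293.102.
Intermediate flow from 3 to 1: z_31 = a_31 · x_1 = 0.15 × 99.325 / 0.338875 = 14.89875 / 0.338875 ≈ 44.0.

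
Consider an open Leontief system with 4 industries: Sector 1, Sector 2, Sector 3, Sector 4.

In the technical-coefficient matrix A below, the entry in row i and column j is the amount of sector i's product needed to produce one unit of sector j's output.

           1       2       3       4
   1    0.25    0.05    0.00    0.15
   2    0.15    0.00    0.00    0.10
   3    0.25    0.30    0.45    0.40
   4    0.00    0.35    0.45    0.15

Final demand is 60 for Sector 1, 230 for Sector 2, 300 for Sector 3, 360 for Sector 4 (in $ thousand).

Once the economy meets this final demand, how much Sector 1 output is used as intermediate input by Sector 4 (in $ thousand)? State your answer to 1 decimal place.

z_14 = 287.7

I − A =
  [   0.75    -0.05     0.00    -0.15]
  [  -0.15     1.00     0.00    -0.10]
  [  -0.25    -0.30     0.55    -0.40]
  [   0.00    -0.35    -0.45     0.85]
Compute the cofactors C_ij = (−1)^(i+j)·(3×3 minor ij) of I−A; the adjugate is their transpose:
adj(I−A) = Cᵀ =
  [ 0.254750   0.063500   0.069750   0.085250]
  [ 0.054375   0.198750   0.043875   0.053625]
  [ 0.263000   0.320000   0.597000   0.365000]
  [ 0.161625   0.251250   0.334125   0.408375]
det(I−A) = Σ_j (I−A)_1j·C_1j = (0.75)(0.254750) + (-0.05)(0.054375) + (0.00)(0.263000) + (-0.15)(0.161625) = 0.1641
(I − A)⁻¹ = adj(I−A) / det(I−A) ≈
  [   1.5524     0.3870     0.4250     0.5195]
  [   0.3314     1.2112     0.2674     0.3268]
  [   1.6027     1.9500     3.6380     2.2243]
  [   0.9849     1.5311     2.0361     2.4886]
First solve x = (I − A)⁻¹ d = adj(I−A)·d / det(I−A); in particular x_4 = (0.161625·60 + 0.251250·230 + 0.334125·300 + 0.408375·360) / 0.1641 = 314.7375 / 0.1641 ≈ 1917.962.
Intermediate flow from 1 to 4: z_14 = a_14 · x_4 = 0.15 × 314.7375 / 0.1641 = 47.210625 / 0.1641 ≈ 287.7.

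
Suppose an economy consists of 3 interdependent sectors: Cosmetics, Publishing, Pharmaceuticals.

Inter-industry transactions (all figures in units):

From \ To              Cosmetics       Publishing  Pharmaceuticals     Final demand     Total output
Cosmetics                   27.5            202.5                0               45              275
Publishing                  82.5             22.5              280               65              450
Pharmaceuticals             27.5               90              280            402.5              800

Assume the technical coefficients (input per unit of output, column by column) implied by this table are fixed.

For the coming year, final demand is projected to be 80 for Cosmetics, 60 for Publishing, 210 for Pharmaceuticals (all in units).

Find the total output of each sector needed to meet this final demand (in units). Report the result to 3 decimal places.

Technical coefficients a_ij = z_ij / X_j:
  a_11 = 27.5/275 = 0.10, a_21 = 82.5/275 = 0.30, a_31 = 27.5/275 = 0.10
  a_12 = 202.5/450 = 0.45, a_22 = 22.5/450 = 0.05, a_32 = 90/450 = 0.20
  a_13 = 0/800 = 0.00, a_23 = 280/800 = 0.35, a_33 = 280/800 = 0.35
I − A =
  [   0.90    -0.45     0.00]
  [  -0.30     0.95    -0.35]
  [  -0.10    -0.20     0.65]
Cofactors of I−A, C_ij = (−1)^(i+j)·(minor ij) (rows/columns in the sector order above):
  C_11 = (0.95)(0.65) − (-0.35)(-0.20) = 0.5475
  C_12 = −[(-0.30)(0.65) − (-0.35)(-0.10)] = 0.2300
  C_13 = (-0.30)(-0.20) − (0.95)(-0.10) = 0.1550
  C_21 = −[(-0.45)(0.65) − (0.00)(-0.20)] = 0.2925
  C_22 = (0.90)(0.65) − (0.00)(-0.10) = 0.5850
  C_23 = −[(0.90)(-0.20) − (-0.45)(-0.10)] = 0.2250
  C_31 = (-0.45)(-0.35) − (0.00)(0.95) = 0.1575
  C_32 = −[(0.90)(-0.35) − (0.00)(-0.30)] = 0.3150
  C_33 = (0.90)(0.95) − (-0.45)(-0.30) = 0.7200
det(I−A) = Σ_j (I−A)_1j·C_1j = (0.90)(0.5475) + (-0.45)(0.2300) + (0.00)(0.1550) = 0.38925
adj(I−A) = Cᵀ =
  [ 0.5475   0.2925   0.1575]
  [ 0.2300   0.5850   0.3150]
  [ 0.1550   0.2250   0.7200]
(I − A)⁻¹ = adj(I−A) / det(I−A) ≈
  [   1.4066     0.7514     0.4046]
  [   0.5909     1.5029     0.8092]
  [   0.3982     0.5780     1.8497]
x = (I − A)⁻¹ d = adj(I−A)·d / det(I−A), with det(I−A) = 0.38925:
  x_1 = (0.5475·80 + 0.2925·60 + 0.1575·210) / 0.38925 = 94.425 / 0.38925 ≈ 242.582
  x_2 = (0.2300·80 + 0.5850·60 + 0.3150·210) / 0.38925 = 119.65 / 0.38925 ≈ 307.386
  x_3 = (0.1550·80 + 0.2250·60 + 0.7200·210) / 0.38925 = 177.10 / 0.38925 ≈ 454.978

x_1 = 242.582, x_2 = 307.386, x_3 = 454.978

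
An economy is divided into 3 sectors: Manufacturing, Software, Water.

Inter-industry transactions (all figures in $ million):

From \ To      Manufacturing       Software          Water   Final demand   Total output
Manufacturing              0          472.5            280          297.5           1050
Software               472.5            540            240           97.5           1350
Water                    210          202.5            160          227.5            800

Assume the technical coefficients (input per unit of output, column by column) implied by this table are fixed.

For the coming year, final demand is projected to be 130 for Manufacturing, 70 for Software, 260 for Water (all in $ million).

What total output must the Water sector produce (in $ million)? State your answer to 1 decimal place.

x_W = 696.2

Technical coefficients a_ij = z_ij / X_j:
  a_MM = 0/1050 = 0.00, a_SM = 472.5/1050 = 0.45, a_WM = 210/1050 = 0.20
  a_MS = 472.5/1350 = 0.35, a_SS = 540/1350 = 0.40, a_WS = 202.5/1350 = 0.15
  a_MW = 280/800 = 0.35, a_SW = 240/800 = 0.30, a_WW = 160/800 = 0.20
I − A =
  [   1.00    -0.35    -0.35]
  [  -0.45     0.60    -0.30]
  [  -0.20    -0.15     0.80]
Cofactors of I−A, C_ij = (−1)^(i+j)·(minor ij) (rows/columns in the sector order above):
  C_11 = (0.60)(0.80) − (-0.30)(-0.15) = 0.4350
  C_12 = −[(-0.45)(0.80) − (-0.30)(-0.20)] = 0.4200
  C_13 = (-0.45)(-0.15) − (0.60)(-0.20) = 0.1875
  C_21 = −[(-0.35)(0.80) − (-0.35)(-0.15)] = 0.3325
  C_22 = (1.00)(0.80) − (-0.35)(-0.20) = 0.7300
  C_23 = −[(1.00)(-0.15) − (-0.35)(-0.20)] = 0.2200
  C_31 = (-0.35)(-0.30) − (-0.35)(0.60) = 0.3150
  C_32 = −[(1.00)(-0.30) − (-0.35)(-0.45)] = 0.4575
  C_33 = (1.00)(0.60) − (-0.35)(-0.45) = 0.4425
det(I−A) = Σ_j (I−A)_1j·C_1j = (1.00)(0.4350) + (-0.35)(0.4200) + (-0.35)(0.1875) = 0.222375
adj(I−A) = Cᵀ =
  [ 0.4350   0.3325   0.3150]
  [ 0.4200   0.7300   0.4575]
  [ 0.1875   0.2200   0.4425]
(I − A)⁻¹ = adj(I−A) / det(I−A) ≈
  [   1.9562     1.4952     1.4165]
  [   1.8887     3.2827     2.0573]
  [   0.8432     0.9893     1.9899]
x = (I − A)⁻¹ d = adj(I−A)·d / det(I−A), with det(I−A) = 0.222375:
  x_M = (0.4350·130 + 0.3325·70 + 0.3150·260) / 0.222375 = 161.725 / 0.222375 ≈ 727.3
  x_S = (0.4200·130 + 0.7300·70 + 0.4575·260) / 0.222375 = 224.65 / 0.222375 ≈ 1010.2
  x_W = (0.1875·130 + 0.2200·70 + 0.4425·260) / 0.222375 = 154.825 / 0.222375 ≈ 696.2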